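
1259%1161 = 98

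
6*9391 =56346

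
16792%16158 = 634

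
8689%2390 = 1519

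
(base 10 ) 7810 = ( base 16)1E82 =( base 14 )2BBC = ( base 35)6d5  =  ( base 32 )7K2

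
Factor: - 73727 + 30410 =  - 43317  =  - 3^2 * 4813^1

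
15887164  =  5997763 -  - 9889401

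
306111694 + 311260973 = 617372667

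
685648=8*85706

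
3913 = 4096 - 183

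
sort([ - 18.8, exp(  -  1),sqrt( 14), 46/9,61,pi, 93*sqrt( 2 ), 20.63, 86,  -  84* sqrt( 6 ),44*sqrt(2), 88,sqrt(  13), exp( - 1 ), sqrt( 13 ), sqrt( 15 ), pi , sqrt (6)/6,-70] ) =[ - 84*sqrt( 6 ), - 70, - 18.8,exp( - 1 ),exp( - 1 ),sqrt( 6 ) /6, pi, pi, sqrt( 13),sqrt( 13), sqrt( 14 ), sqrt(15 ), 46/9,  20.63,61,44*sqrt( 2 ),86,88, 93* sqrt(2) ]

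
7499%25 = 24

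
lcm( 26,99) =2574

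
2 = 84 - 82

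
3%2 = 1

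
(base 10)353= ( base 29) c5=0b101100001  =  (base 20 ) hd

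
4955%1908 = 1139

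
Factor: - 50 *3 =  - 150  =  - 2^1 * 3^1* 5^2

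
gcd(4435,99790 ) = 5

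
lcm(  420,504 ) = 2520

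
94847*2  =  189694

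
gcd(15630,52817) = 1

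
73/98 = 73/98 = 0.74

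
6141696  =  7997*768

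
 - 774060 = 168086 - 942146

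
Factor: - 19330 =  - 2^1*5^1*1933^1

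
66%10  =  6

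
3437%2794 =643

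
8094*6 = 48564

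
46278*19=879282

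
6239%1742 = 1013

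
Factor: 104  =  2^3*13^1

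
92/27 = 3 + 11/27 = 3.41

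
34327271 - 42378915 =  - 8051644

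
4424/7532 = 158/269= 0.59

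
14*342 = 4788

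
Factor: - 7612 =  - 2^2*11^1*173^1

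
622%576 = 46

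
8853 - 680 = 8173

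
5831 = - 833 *( - 7 ) 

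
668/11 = 668/11=60.73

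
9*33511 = 301599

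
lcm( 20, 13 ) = 260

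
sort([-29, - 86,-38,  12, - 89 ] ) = [-89, - 86,-38, - 29,12]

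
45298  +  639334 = 684632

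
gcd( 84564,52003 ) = 1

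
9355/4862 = 9355/4862 =1.92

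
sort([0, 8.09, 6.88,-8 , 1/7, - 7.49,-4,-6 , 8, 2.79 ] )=[ - 8, - 7.49, - 6, - 4,0,1/7, 2.79, 6.88,8,8.09 ]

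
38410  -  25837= 12573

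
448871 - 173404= 275467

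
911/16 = 911/16 = 56.94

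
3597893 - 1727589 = 1870304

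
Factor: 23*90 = 2070 = 2^1*3^2 * 5^1*23^1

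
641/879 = 641/879=0.73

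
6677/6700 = 6677/6700 = 1.00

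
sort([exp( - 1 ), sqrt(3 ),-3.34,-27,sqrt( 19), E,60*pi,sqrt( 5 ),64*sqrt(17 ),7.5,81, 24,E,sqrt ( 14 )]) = [ - 27,-3.34, exp( - 1 ),sqrt ( 3 ), sqrt( 5 ), E,E,sqrt( 14), sqrt( 19),7.5 , 24,81, 60*pi, 64*sqrt( 17) ]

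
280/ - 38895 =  - 56/7779 = -0.01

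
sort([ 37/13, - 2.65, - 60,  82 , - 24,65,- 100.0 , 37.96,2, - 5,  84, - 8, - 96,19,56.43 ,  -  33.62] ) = [ - 100.0, - 96, - 60, - 33.62, - 24, - 8, - 5,-2.65,2, 37/13,  19 , 37.96, 56.43,  65,82, 84]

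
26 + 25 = 51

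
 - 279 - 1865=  - 2144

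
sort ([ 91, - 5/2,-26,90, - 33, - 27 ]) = [ -33, - 27 , - 26, - 5/2,90, 91 ]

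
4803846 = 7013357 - 2209511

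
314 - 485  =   - 171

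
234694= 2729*86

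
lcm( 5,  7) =35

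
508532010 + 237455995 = 745988005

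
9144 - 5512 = 3632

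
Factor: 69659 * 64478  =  2^1*41^1 * 103^1 * 313^1*1699^1=4491473002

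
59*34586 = 2040574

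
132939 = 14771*9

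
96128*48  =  4614144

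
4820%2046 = 728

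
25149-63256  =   - 38107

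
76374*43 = 3284082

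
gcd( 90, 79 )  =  1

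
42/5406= 7/901 = 0.01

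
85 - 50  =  35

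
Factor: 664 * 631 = 418984  =  2^3*83^1*631^1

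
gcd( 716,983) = 1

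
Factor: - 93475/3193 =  - 5^2*31^(-1) * 103^(-1 )*3739^1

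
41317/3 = 41317/3 = 13772.33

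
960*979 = 939840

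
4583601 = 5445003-861402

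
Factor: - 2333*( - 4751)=11084083 = 2333^1*4751^1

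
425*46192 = 19631600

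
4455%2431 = 2024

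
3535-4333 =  - 798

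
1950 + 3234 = 5184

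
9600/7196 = 1+ 601/1799   =  1.33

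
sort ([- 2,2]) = [ - 2, 2]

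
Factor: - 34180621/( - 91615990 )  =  2^(-1)*5^( -1)*349^( - 1 )*26251^(- 1 )*34180621^1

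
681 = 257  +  424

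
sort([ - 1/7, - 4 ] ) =[ - 4,  -  1/7]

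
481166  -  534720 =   -  53554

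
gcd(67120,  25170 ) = 8390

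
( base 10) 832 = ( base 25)187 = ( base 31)qq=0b1101000000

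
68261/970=70 + 361/970=70.37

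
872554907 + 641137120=1513692027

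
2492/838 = 1246/419 = 2.97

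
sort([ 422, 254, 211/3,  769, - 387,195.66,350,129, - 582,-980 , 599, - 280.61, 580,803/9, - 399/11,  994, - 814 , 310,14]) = [-980, - 814, - 582  , - 387, - 280.61, - 399/11,14, 211/3,  803/9,129,195.66,254, 310, 350, 422, 580,599,769,  994] 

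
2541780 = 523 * 4860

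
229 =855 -626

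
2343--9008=11351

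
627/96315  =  209/32105 = 0.01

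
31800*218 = 6932400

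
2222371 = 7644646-5422275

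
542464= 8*67808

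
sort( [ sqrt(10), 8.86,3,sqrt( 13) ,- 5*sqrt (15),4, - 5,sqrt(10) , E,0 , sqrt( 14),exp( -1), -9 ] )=[-5*sqrt(15), - 9, - 5, 0,exp( - 1), E, 3,sqrt(10),sqrt( 10),  sqrt(13 ),sqrt(14),  4,8.86]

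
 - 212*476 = -100912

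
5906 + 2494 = 8400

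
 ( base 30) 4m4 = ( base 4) 1002220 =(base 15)13E4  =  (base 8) 10250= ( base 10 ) 4264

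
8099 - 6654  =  1445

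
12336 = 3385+8951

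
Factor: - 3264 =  - 2^6 * 3^1*17^1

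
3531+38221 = 41752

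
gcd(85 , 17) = 17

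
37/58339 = 37/58339= 0.00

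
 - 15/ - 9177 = 5/3059 = 0.00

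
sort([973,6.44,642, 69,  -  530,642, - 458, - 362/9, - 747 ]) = [ - 747, - 530 ,- 458, - 362/9 , 6.44,69,642,642,973 ]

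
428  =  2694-2266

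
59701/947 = 59701/947 = 63.04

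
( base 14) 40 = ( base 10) 56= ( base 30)1Q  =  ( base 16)38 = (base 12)48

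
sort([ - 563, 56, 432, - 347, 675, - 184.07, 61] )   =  [ - 563, - 347, - 184.07, 56,  61,432, 675 ]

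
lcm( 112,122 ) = 6832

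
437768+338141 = 775909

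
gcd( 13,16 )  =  1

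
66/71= 66/71  =  0.93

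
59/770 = 59/770=0.08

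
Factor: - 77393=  - 193^1*401^1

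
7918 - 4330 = 3588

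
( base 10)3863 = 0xF17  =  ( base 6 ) 25515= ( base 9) 5262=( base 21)8fk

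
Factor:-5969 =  - 47^1 * 127^1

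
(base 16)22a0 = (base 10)8864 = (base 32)8l0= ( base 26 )d2o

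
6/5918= 3/2959 = 0.00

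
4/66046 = 2/33023 = 0.00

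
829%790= 39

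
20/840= 1/42 = 0.02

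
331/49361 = 331/49361= 0.01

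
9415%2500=1915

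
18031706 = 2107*8558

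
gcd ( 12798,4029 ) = 237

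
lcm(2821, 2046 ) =186186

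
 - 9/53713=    - 9/53713 =-0.00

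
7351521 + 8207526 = 15559047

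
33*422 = 13926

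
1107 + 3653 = 4760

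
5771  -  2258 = 3513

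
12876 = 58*222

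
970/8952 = 485/4476 = 0.11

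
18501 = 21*881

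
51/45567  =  17/15189 = 0.00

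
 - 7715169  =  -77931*99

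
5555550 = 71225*78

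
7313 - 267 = 7046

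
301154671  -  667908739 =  - 366754068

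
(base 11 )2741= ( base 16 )de2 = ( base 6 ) 24242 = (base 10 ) 3554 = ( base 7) 13235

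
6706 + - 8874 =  - 2168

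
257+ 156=413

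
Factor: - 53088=-2^5*3^1*7^1*79^1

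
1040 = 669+371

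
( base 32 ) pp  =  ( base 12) 589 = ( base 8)1471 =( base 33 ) P0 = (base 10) 825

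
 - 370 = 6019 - 6389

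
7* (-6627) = -46389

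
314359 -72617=241742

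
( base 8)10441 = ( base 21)9jh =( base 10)4385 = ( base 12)2655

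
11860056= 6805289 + 5054767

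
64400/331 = 64400/331 = 194.56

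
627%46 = 29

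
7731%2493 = 252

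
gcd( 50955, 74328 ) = 3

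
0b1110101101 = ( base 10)941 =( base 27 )17n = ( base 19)2BA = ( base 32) td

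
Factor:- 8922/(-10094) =3^1*7^( - 2)*103^(  -  1)*1487^1 = 4461/5047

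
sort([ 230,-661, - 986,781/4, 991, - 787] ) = [ - 986, - 787, - 661,  781/4,230  ,  991 ]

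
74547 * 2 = 149094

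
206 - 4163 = -3957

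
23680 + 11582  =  35262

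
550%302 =248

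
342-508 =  -166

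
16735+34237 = 50972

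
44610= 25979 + 18631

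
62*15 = 930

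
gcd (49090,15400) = 10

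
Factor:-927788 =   -  2^2*231947^1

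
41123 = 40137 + 986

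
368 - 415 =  - 47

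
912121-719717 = 192404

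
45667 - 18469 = 27198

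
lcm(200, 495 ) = 19800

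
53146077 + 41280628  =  94426705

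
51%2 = 1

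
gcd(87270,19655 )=5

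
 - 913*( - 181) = 165253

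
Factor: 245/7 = 5^1 * 7^1 = 35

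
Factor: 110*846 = 93060 =2^2*3^2*5^1*11^1*47^1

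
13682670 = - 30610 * ( -447)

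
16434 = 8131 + 8303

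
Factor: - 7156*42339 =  - 302977884 = - 2^2 * 3^1 *11^1* 1283^1*1789^1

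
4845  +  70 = 4915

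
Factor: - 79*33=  - 3^1*11^1*79^1 = -2607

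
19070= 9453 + 9617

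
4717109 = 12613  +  4704496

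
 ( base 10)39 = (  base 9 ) 43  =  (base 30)19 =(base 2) 100111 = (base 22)1h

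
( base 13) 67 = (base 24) 3D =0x55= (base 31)2n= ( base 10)85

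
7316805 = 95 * 77019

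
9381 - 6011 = 3370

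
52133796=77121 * 676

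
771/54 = 14+5/18 =14.28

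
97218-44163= 53055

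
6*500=3000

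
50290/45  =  1117 + 5/9=1117.56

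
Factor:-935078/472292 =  - 467539/236146 = - 2^( -1 )* 43^1 * 71^(  -  1) * 83^1*131^1*1663^( - 1 )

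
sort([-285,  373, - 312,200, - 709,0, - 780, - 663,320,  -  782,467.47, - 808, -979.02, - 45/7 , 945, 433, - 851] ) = [-979.02, - 851, - 808,-782 , - 780, - 709, - 663,-312,  -  285, - 45/7 , 0, 200,320, 373, 433, 467.47,945] 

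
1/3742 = 1/3742 = 0.00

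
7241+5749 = 12990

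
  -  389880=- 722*540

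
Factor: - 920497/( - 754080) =2^(  -  5 )*3^( - 1)*5^( - 1)*1571^(- 1 ) *920497^1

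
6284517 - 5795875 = 488642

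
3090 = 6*515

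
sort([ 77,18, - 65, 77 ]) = [ - 65, 18,77,77 ] 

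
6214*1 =6214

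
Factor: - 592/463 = -2^4*37^1*463^( - 1 ) 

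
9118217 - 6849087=2269130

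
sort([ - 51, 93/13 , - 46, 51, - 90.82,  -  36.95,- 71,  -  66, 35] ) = [ - 90.82, - 71, - 66, - 51, - 46, - 36.95, 93/13,  35 , 51]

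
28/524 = 7/131 = 0.05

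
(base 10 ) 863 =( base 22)1H5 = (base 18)2bh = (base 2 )1101011111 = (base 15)3C8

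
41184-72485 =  - 31301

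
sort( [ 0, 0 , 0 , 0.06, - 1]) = [  -  1, 0, 0 , 0, 0.06]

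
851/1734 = 851/1734 = 0.49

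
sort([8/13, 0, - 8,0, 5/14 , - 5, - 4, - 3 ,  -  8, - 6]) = [ - 8 , - 8 ,-6, - 5, - 4 , - 3, 0,0 , 5/14, 8/13 ]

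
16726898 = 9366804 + 7360094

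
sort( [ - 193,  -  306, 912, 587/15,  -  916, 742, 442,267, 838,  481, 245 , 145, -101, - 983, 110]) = [ - 983,-916, - 306 , - 193, - 101, 587/15, 110 , 145, 245,267,442, 481,742, 838,  912 ]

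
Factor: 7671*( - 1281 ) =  - 9826551 =- 3^2*7^1*61^1*2557^1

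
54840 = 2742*20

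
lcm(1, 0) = 0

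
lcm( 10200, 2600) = 132600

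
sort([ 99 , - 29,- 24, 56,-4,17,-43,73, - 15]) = [ - 43, - 29, - 24, - 15, - 4, 17, 56, 73,  99 ]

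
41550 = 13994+27556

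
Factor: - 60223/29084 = -2^(  -  2 )  *  11^(-1)*661^ (  -  1 )*60223^1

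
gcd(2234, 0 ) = 2234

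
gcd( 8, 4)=4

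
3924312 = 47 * 83496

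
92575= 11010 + 81565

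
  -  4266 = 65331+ - 69597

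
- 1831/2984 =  - 1831/2984 = - 0.61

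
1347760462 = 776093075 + 571667387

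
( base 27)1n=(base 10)50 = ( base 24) 22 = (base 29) 1L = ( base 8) 62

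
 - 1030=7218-8248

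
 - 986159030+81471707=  - 904687323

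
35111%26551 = 8560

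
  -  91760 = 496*( - 185)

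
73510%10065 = 3055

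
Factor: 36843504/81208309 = 2^4*3^1 * 7^( - 1 )*13^( - 1)*71^( - 1)*157^1*4889^1*12569^( - 1)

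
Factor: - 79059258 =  - 2^1*3^2*4392181^1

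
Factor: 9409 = 97^2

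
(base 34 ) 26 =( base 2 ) 1001010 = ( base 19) 3h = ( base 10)74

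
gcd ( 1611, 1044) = 9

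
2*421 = 842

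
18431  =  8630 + 9801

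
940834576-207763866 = 733070710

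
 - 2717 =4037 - 6754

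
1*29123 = 29123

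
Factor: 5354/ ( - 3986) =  - 1993^( - 1)*2677^1 = -2677/1993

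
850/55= 170/11 = 15.45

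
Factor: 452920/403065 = 536/477 = 2^3  *  3^( - 2)*53^( - 1)*67^1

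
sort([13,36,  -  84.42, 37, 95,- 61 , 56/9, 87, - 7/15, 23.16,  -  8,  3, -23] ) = [ - 84.42,-61,-23, - 8,-7/15,3, 56/9, 13,23.16 , 36,37,87, 95]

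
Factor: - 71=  - 71^1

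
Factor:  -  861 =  - 3^1*7^1*41^1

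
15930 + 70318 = 86248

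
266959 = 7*38137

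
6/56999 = 6/56999 = 0.00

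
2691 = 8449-5758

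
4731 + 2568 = 7299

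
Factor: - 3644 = - 2^2 * 911^1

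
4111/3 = 1370 + 1/3 = 1370.33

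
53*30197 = 1600441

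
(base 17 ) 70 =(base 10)119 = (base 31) 3q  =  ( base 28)47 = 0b1110111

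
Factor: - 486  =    -  2^1*3^5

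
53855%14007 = 11834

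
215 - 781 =-566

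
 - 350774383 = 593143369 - 943917752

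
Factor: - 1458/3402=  - 3/7 = - 3^1*7^( - 1 ) 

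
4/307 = 4/307=0.01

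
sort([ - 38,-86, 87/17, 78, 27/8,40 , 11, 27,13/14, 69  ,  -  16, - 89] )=[ - 89,-86, - 38 , - 16,13/14, 27/8, 87/17, 11,27, 40, 69,78]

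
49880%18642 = 12596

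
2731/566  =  2731/566 = 4.83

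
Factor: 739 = 739^1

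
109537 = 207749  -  98212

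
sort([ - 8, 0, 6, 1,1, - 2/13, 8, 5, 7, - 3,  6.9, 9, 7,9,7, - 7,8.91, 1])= [ - 8, - 7, - 3, - 2/13,0 , 1, 1 , 1,5, 6, 6.9, 7,7, 7,8,8.91 , 9,9]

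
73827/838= 73827/838 = 88.10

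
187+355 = 542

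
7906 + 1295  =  9201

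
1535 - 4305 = -2770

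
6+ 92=98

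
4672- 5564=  - 892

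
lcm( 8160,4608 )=391680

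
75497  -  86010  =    -  10513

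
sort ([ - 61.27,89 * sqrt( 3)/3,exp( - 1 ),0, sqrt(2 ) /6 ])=[-61.27,0,  sqrt(2) /6,exp( - 1),89*sqrt(3)/3]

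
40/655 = 8/131 = 0.06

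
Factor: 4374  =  2^1*3^7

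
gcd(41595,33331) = 1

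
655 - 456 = 199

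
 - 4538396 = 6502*( - 698)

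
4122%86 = 80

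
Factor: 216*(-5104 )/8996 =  - 2^5*3^3*11^1*13^(-1 )*29^1*173^(-1 )  =  - 275616/2249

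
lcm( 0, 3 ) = 0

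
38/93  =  38/93 = 0.41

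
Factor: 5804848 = 2^4*7^1 * 51829^1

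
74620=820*91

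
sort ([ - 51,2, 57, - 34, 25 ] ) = [ - 51, - 34,2,25, 57]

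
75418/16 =4713 + 5/8  =  4713.62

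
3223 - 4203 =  - 980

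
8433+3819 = 12252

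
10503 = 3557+6946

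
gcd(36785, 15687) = 7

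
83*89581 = 7435223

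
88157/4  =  22039 + 1/4 =22039.25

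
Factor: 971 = 971^1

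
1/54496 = 1/54496= 0.00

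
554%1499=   554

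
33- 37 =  - 4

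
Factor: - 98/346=- 49/173 = - 7^2 * 173^( - 1)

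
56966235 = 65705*867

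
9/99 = 1/11 = 0.09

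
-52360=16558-68918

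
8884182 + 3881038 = 12765220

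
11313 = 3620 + 7693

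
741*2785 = 2063685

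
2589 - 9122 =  - 6533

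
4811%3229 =1582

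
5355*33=176715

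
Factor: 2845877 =19^1*101^1*1483^1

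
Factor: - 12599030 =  - 2^1 * 5^1 * 1259903^1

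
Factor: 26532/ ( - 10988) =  - 3^2*11^1 * 41^ ( - 1) =- 99/41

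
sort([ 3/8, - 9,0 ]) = [-9,0, 3/8] 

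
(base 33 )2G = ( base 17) 4E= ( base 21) 3J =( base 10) 82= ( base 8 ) 122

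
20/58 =10/29 = 0.34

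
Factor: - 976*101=-98576 = - 2^4*61^1*101^1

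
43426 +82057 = 125483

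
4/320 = 1/80 = 0.01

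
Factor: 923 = 13^1 * 71^1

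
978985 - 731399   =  247586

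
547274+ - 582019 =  - 34745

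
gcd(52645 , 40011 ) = 1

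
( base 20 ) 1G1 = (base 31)n8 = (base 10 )721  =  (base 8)1321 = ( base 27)qj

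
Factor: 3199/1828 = 7/4  =  2^( - 2)*7^1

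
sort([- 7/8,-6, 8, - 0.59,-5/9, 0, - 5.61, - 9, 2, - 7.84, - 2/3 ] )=[-9, - 7.84,-6,-5.61, - 7/8,  -  2/3,-0.59 ,  -  5/9,0, 2,  8]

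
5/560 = 1/112 = 0.01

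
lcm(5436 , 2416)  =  21744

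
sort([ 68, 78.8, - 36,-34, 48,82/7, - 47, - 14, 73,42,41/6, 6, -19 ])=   [ - 47,-36,-34,-19,-14, 6,41/6, 82/7, 42,48, 68,73, 78.8 ]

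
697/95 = 7 + 32/95  =  7.34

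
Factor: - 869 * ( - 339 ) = 294591 = 3^1 * 11^1*79^1*113^1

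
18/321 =6/107 = 0.06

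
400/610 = 40/61 = 0.66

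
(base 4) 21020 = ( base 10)584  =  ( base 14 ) 2da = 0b1001001000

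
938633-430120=508513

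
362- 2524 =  -2162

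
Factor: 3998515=5^1*733^1*1091^1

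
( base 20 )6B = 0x83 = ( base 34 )3T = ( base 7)245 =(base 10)131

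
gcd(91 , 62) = 1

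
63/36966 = 21/12322 = 0.00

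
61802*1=61802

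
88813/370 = 240+13/370 = 240.04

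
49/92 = 49/92=0.53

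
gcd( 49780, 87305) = 95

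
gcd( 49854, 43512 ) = 42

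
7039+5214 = 12253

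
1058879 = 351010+707869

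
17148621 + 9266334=26414955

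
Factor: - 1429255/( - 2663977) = 5^1*31^1*9221^1 *2663977^( - 1)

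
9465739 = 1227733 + 8238006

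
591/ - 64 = -10 + 49/64 = -9.23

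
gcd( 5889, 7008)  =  3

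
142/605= 142/605=0.23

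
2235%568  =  531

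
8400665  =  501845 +7898820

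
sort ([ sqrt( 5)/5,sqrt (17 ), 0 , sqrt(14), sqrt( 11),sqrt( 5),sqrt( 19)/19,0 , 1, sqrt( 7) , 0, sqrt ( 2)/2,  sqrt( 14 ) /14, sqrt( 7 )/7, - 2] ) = [ - 2 , 0,0,0,  sqrt( 19)/19,sqrt ( 14 )/14,sqrt( 7)/7, sqrt(5 )/5,sqrt(2 )/2, 1,sqrt( 5), sqrt( 7 ),sqrt( 11),  sqrt( 14 ), sqrt( 17 )]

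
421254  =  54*7801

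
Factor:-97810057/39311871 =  - 3^( - 1)*17^ ( - 1)*37^( - 1 )*83^( - 1 )*251^(-1 )*97810057^1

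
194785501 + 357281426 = 552066927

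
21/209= 21/209 = 0.10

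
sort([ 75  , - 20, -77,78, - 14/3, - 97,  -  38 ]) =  [ - 97, - 77, -38, - 20,-14/3 , 75,78]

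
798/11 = 798/11 = 72.55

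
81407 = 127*641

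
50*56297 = 2814850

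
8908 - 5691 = 3217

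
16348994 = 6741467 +9607527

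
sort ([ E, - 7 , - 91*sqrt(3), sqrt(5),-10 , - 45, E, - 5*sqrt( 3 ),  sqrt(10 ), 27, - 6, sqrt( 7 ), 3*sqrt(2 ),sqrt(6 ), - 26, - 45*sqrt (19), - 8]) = [ - 45*sqrt(19 ), - 91 *sqrt( 3 ), - 45 , - 26, - 10, - 5*sqrt( 3 ), -8, - 7, - 6, sqrt( 5), sqrt(6),sqrt(7 ), E, E,sqrt( 10 ),3*sqrt(2 ) , 27 ] 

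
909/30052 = 909/30052 = 0.03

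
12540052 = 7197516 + 5342536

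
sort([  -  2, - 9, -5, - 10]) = [ - 10, - 9, - 5, - 2 ]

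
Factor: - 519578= -2^1*71^1*3659^1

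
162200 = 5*32440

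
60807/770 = 60807/770 = 78.97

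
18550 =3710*5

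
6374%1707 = 1253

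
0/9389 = 0 = 0.00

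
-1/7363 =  - 1/7363  =  -0.00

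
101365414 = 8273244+93092170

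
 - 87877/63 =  - 1395+8/63 = - 1394.87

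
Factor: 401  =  401^1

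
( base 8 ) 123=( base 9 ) 102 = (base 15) 58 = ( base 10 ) 83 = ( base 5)313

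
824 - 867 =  - 43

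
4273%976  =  369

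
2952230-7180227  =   - 4227997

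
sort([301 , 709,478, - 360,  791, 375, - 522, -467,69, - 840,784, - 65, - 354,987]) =[ - 840, - 522, -467 , - 360, - 354, - 65, 69, 301,375,478, 709, 784 , 791, 987]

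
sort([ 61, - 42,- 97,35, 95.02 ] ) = [-97,-42 , 35, 61, 95.02] 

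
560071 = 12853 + 547218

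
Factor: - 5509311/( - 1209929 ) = 3^1*7^( - 1 )*127^ ( - 1 ) * 1361^(  -  1) * 1836437^1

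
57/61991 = 57/61991 = 0.00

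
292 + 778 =1070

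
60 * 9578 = 574680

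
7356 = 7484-128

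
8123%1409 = 1078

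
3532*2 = 7064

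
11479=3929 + 7550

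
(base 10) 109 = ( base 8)155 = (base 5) 414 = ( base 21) 54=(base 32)3d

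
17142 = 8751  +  8391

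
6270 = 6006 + 264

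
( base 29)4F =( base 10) 131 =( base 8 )203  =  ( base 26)51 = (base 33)3W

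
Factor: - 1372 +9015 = 7643^1 = 7643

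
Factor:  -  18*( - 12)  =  2^3*3^3 = 216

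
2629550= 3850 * 683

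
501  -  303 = 198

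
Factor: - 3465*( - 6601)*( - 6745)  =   - 3^2 * 5^2*7^2 * 11^1*19^1* 23^1 *41^1*71^1=-154274776425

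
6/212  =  3/106 = 0.03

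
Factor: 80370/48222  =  3^( - 1 )*5^1 = 5/3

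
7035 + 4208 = 11243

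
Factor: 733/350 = 2^( - 1 )*5^ ( - 2)*7^ ( - 1) * 733^1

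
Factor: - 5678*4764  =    -  27049992 = - 2^3*3^1*17^1*167^1*397^1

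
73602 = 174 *423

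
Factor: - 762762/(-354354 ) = 59^( - 1)*127^1 = 127/59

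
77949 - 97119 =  - 19170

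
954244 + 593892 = 1548136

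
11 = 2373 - 2362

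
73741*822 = 60615102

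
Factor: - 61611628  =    -  2^2*13^1*1184839^1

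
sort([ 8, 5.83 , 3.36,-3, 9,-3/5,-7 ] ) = [-7,-3 ,-3/5,3.36,5.83,8,9 ]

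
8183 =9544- 1361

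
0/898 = 0   =  0.00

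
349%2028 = 349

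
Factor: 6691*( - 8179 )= - 54725689 = -6691^1*8179^1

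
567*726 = 411642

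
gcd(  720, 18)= 18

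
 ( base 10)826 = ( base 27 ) 13G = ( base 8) 1472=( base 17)2ea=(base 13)4b7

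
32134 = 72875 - 40741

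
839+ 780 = 1619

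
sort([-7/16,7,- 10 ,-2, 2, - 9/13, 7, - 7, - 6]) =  [ - 10, - 7,-6, - 2,-9/13, - 7/16, 2, 7,7] 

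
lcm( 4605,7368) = 36840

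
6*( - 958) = - 5748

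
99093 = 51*1943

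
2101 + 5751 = 7852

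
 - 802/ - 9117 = 802/9117 = 0.09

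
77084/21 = 11012/3 = 3670.67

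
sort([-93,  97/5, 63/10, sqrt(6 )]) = [  -  93 , sqrt(6),63/10, 97/5 ] 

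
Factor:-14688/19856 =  - 54/73 = - 2^1 * 3^3*73^( -1 )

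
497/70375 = 497/70375 = 0.01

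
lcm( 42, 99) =1386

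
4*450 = 1800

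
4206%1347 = 165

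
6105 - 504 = 5601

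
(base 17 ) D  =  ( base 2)1101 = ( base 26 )D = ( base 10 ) 13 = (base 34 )d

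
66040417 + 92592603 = 158633020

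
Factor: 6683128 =2^3 * 835391^1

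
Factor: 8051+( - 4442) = 3^2*401^1= 3609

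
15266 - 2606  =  12660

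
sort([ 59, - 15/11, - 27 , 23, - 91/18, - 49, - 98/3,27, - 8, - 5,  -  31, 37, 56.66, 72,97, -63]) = [ - 63, - 49,-98/3 , - 31, - 27,-8, - 91/18, - 5, - 15/11,23,27,37,56.66, 59,72, 97] 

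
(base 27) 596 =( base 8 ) 7466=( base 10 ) 3894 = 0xF36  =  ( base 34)3CI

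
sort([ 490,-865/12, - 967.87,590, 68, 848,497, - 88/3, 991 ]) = [-967.87,-865/12,-88/3  ,  68,  490,497 , 590, 848,991] 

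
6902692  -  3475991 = 3426701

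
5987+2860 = 8847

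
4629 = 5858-1229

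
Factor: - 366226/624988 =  - 259/442 = - 2^( - 1 )*7^1 * 13^( - 1)*17^(-1) * 37^1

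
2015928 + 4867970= 6883898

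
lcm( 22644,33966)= 67932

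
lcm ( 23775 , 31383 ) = 784575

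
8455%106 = 81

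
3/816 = 1/272 = 0.00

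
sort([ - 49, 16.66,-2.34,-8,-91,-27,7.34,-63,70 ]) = [ - 91 ,-63,  -  49, - 27, - 8,-2.34, 7.34,16.66,70]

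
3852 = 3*1284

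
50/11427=50/11427 = 0.00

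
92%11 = 4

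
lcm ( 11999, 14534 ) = 1031914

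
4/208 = 1/52 = 0.02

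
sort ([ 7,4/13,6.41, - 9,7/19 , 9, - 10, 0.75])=[ - 10, - 9,4/13, 7/19,0.75,6.41,  7,9] 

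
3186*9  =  28674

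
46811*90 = 4212990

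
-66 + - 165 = -231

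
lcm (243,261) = 7047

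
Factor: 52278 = 2^1*3^1*8713^1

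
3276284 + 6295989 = 9572273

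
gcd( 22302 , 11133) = 9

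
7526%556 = 298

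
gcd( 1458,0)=1458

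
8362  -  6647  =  1715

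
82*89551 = 7343182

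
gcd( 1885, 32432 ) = 1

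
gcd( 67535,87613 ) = 1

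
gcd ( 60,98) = 2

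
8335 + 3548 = 11883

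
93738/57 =1644 + 10/19  =  1644.53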